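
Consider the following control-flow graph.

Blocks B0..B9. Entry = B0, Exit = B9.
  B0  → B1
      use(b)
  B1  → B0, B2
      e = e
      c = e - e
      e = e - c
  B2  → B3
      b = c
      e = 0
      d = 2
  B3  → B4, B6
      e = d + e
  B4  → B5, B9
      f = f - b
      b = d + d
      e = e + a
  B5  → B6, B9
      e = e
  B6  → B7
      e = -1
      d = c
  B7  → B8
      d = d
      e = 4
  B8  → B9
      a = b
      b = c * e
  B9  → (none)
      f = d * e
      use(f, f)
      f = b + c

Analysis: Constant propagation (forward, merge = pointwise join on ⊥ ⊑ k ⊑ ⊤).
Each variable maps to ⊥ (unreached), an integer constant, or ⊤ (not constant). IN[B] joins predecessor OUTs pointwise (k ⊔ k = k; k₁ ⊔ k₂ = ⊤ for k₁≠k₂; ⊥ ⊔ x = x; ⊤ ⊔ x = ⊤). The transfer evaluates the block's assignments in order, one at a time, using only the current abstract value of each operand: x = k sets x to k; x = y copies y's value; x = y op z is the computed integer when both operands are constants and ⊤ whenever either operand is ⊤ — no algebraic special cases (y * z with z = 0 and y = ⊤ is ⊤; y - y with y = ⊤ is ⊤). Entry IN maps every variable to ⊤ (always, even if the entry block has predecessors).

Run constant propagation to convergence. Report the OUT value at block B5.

Answer: {a: ⊤, b: 4, c: ⊤, d: 2, e: ⊤, f: ⊤}

Working:
Fixpoint table:
  B0: | IN=(all ⊤) | OUT=(all ⊤)
  B1: | IN=(all ⊤) | OUT=(all ⊤)
  B2: | IN=(all ⊤) | OUT={d:2, e:0; rest ⊤}
  B3: | IN={d:2, e:0; rest ⊤} | OUT={d:2, e:2; rest ⊤}
  B4: | IN={d:2, e:2; rest ⊤} | OUT={b:4, d:2; rest ⊤}
  B5: | IN={b:4, d:2; rest ⊤} | OUT={b:4, d:2; rest ⊤}
  B6: | IN={d:2; rest ⊤} | OUT={e:-1; rest ⊤}
  B7: | IN={e:-1; rest ⊤} | OUT={e:4; rest ⊤}
  B8: | IN={e:4; rest ⊤} | OUT={e:4; rest ⊤}
  B9: | IN=(all ⊤) | OUT=(all ⊤)

Merge at B5: IN[B5] = OUT[B4] = {a: ⊤, b: 4, c: ⊤, d: 2, e: ⊤, f: ⊤}
Applying B5's transfer function to that IN value gives OUT[B5] (row B5 above).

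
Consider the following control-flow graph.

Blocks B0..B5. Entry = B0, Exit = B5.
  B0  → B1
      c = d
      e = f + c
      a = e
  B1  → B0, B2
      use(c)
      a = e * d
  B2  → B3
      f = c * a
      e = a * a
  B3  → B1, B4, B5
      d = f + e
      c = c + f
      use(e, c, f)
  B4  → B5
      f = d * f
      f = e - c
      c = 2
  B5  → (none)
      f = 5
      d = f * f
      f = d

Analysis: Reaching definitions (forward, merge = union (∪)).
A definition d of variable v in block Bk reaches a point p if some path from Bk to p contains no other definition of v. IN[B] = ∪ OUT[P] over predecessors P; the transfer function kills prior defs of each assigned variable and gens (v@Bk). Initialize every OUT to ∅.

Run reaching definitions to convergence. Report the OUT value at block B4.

Answer: {a@B1, c@B4, d@B3, e@B2, f@B4}

Derivation:
Per-block solution:
  B0:   IN={a@B1, c@B0, c@B3, d@B3, e@B0, e@B2, f@B2}   OUT={a@B0, c@B0, d@B3, e@B0, f@B2}
  B1:   IN={a@B0, a@B1, c@B0, c@B3, d@B3, e@B0, e@B2, f@B2}   OUT={a@B1, c@B0, c@B3, d@B3, e@B0, e@B2, f@B2}
  B2:   IN={a@B1, c@B0, c@B3, d@B3, e@B0, e@B2, f@B2}   OUT={a@B1, c@B0, c@B3, d@B3, e@B2, f@B2}
  B3:   IN={a@B1, c@B0, c@B3, d@B3, e@B2, f@B2}   OUT={a@B1, c@B3, d@B3, e@B2, f@B2}
  B4:   IN={a@B1, c@B3, d@B3, e@B2, f@B2}   OUT={a@B1, c@B4, d@B3, e@B2, f@B4}
  B5:   IN={a@B1, c@B3, c@B4, d@B3, e@B2, f@B2, f@B4}   OUT={a@B1, c@B3, c@B4, d@B5, e@B2, f@B5}

Merge at B4: IN[B4] = OUT[B3] = {a@B1, c@B3, d@B3, e@B2, f@B2}
Applying B4's transfer function to that IN value gives OUT[B4] (row B4 above).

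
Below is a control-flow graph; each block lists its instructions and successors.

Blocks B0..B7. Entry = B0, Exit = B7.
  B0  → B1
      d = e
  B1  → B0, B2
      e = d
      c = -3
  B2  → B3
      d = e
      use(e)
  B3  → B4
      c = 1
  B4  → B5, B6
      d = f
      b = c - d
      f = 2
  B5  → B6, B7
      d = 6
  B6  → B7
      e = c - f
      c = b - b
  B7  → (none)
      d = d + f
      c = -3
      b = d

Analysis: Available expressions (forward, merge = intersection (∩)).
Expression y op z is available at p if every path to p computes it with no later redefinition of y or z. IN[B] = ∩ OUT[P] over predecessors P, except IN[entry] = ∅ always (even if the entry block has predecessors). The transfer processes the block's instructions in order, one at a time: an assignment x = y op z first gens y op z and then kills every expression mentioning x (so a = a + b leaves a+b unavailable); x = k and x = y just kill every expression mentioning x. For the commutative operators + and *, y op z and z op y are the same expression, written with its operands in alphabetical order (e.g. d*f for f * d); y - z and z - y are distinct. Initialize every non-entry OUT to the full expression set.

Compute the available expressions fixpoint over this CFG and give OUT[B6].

Per-block solution:
  B0:   IN={}   OUT={}
  B1:   IN={}   OUT={}
  B2:   IN={}   OUT={}
  B3:   IN={}   OUT={}
  B4:   IN={}   OUT={c-d}
  B5:   IN={c-d}   OUT={}
  B6:   IN={}   OUT={b-b}
  B7:   IN={}   OUT={}

Merge at B6: IN[B6] = OUT[B4] ∩ OUT[B5] = {}
Applying B6's transfer function to that IN value gives OUT[B6] (row B6 above).

Answer: {b-b}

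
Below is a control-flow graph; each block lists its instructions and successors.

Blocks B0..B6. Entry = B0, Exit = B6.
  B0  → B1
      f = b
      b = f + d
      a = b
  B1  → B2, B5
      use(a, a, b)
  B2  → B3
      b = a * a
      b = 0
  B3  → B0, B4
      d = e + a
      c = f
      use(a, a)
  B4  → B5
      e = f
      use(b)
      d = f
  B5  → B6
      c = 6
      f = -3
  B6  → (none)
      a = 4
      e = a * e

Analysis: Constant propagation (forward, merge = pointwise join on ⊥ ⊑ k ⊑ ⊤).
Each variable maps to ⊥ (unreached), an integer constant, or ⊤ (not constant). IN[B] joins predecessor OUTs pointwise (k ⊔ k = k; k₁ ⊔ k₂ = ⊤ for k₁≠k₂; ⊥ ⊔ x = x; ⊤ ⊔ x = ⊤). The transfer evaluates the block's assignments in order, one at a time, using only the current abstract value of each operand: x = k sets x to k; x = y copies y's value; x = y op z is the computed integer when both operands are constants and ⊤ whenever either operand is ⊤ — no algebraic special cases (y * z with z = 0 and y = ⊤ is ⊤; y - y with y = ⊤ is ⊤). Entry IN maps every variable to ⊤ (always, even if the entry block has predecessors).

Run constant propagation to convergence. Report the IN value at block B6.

Answer: {a: ⊤, b: ⊤, c: 6, d: ⊤, e: ⊤, f: -3}

Trace:
Converged values:
  B0:   IN=(all ⊤)   OUT=(all ⊤)
  B1:   IN=(all ⊤)   OUT=(all ⊤)
  B2:   IN=(all ⊤)   OUT={b:0; rest ⊤}
  B3:   IN={b:0; rest ⊤}   OUT={b:0; rest ⊤}
  B4:   IN={b:0; rest ⊤}   OUT={b:0; rest ⊤}
  B5:   IN=(all ⊤)   OUT={c:6, f:-3; rest ⊤}
  B6:   IN={c:6, f:-3; rest ⊤}   OUT={a:4, c:6, f:-3; rest ⊤}

Merge at B6: IN[B6] = OUT[B5] = {a: ⊤, b: ⊤, c: 6, d: ⊤, e: ⊤, f: -3}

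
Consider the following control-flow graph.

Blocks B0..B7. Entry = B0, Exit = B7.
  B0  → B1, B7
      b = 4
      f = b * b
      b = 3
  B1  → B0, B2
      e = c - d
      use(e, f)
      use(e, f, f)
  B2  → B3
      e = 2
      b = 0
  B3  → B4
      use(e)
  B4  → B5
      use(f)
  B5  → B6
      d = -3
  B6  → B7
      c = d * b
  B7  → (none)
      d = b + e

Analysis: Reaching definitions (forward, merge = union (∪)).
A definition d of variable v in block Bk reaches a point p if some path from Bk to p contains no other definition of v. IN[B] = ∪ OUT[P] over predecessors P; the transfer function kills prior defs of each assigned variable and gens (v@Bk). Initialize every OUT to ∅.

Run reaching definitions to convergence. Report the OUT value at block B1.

Fixpoint table:
  B0: | IN={b@B0, e@B1, f@B0} | OUT={b@B0, e@B1, f@B0}
  B1: | IN={b@B0, e@B1, f@B0} | OUT={b@B0, e@B1, f@B0}
  B2: | IN={b@B0, e@B1, f@B0} | OUT={b@B2, e@B2, f@B0}
  B3: | IN={b@B2, e@B2, f@B0} | OUT={b@B2, e@B2, f@B0}
  B4: | IN={b@B2, e@B2, f@B0} | OUT={b@B2, e@B2, f@B0}
  B5: | IN={b@B2, e@B2, f@B0} | OUT={b@B2, d@B5, e@B2, f@B0}
  B6: | IN={b@B2, d@B5, e@B2, f@B0} | OUT={b@B2, c@B6, d@B5, e@B2, f@B0}
  B7: | IN={b@B0, b@B2, c@B6, d@B5, e@B1, e@B2, f@B0} | OUT={b@B0, b@B2, c@B6, d@B7, e@B1, e@B2, f@B0}

Merge at B1: IN[B1] = OUT[B0] = {b@B0, e@B1, f@B0}
Applying B1's transfer function to that IN value gives OUT[B1] (row B1 above).

Answer: {b@B0, e@B1, f@B0}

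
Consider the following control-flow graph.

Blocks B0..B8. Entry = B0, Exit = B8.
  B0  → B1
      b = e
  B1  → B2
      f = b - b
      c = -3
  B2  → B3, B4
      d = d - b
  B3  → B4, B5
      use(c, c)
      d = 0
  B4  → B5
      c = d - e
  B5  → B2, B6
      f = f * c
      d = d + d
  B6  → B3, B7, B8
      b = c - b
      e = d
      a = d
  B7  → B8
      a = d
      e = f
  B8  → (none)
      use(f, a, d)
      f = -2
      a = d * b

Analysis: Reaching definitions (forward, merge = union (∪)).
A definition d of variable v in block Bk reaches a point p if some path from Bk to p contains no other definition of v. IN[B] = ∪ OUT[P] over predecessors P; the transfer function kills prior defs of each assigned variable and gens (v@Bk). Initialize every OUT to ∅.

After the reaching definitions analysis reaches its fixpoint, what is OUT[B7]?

Per-block solution:
  B0:  IN={}  OUT={b@B0}
  B1:  IN={b@B0}  OUT={b@B0, c@B1, f@B1}
  B2:  IN={a@B6, b@B0, b@B6, c@B1, c@B4, d@B5, e@B6, f@B1, f@B5}  OUT={a@B6, b@B0, b@B6, c@B1, c@B4, d@B2, e@B6, f@B1, f@B5}
  B3:  IN={a@B6, b@B0, b@B6, c@B1, c@B4, d@B2, d@B5, e@B6, f@B1, f@B5}  OUT={a@B6, b@B0, b@B6, c@B1, c@B4, d@B3, e@B6, f@B1, f@B5}
  B4:  IN={a@B6, b@B0, b@B6, c@B1, c@B4, d@B2, d@B3, e@B6, f@B1, f@B5}  OUT={a@B6, b@B0, b@B6, c@B4, d@B2, d@B3, e@B6, f@B1, f@B5}
  B5:  IN={a@B6, b@B0, b@B6, c@B1, c@B4, d@B2, d@B3, e@B6, f@B1, f@B5}  OUT={a@B6, b@B0, b@B6, c@B1, c@B4, d@B5, e@B6, f@B5}
  B6:  IN={a@B6, b@B0, b@B6, c@B1, c@B4, d@B5, e@B6, f@B5}  OUT={a@B6, b@B6, c@B1, c@B4, d@B5, e@B6, f@B5}
  B7:  IN={a@B6, b@B6, c@B1, c@B4, d@B5, e@B6, f@B5}  OUT={a@B7, b@B6, c@B1, c@B4, d@B5, e@B7, f@B5}
  B8:  IN={a@B6, a@B7, b@B6, c@B1, c@B4, d@B5, e@B6, e@B7, f@B5}  OUT={a@B8, b@B6, c@B1, c@B4, d@B5, e@B6, e@B7, f@B8}

Merge at B7: IN[B7] = OUT[B6] = {a@B6, b@B6, c@B1, c@B4, d@B5, e@B6, f@B5}
Applying B7's transfer function to that IN value gives OUT[B7] (row B7 above).

Answer: {a@B7, b@B6, c@B1, c@B4, d@B5, e@B7, f@B5}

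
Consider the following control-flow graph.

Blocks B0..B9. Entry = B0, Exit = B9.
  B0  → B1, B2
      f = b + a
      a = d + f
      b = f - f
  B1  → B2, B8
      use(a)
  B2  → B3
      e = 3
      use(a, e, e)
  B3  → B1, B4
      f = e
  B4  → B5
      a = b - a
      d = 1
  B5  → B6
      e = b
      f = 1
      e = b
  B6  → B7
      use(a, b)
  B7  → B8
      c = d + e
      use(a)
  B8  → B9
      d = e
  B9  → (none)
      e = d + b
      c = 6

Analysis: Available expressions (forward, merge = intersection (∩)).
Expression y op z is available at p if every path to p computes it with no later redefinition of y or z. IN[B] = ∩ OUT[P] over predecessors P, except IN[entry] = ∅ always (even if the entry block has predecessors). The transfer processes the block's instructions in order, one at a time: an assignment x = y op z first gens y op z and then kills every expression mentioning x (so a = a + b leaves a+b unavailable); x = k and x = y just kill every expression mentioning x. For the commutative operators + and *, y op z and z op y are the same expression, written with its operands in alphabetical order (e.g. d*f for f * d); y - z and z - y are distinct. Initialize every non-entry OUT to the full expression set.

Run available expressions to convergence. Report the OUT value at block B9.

Per-block solution:
  B0:  IN={}  OUT={d+f, f-f}
  B1:  IN={}  OUT={}
  B2:  IN={}  OUT={}
  B3:  IN={}  OUT={}
  B4:  IN={}  OUT={}
  B5:  IN={}  OUT={}
  B6:  IN={}  OUT={}
  B7:  IN={}  OUT={d+e}
  B8:  IN={}  OUT={}
  B9:  IN={}  OUT={b+d}

Merge at B9: IN[B9] = OUT[B8] = {}
Applying B9's transfer function to that IN value gives OUT[B9] (row B9 above).

Answer: {b+d}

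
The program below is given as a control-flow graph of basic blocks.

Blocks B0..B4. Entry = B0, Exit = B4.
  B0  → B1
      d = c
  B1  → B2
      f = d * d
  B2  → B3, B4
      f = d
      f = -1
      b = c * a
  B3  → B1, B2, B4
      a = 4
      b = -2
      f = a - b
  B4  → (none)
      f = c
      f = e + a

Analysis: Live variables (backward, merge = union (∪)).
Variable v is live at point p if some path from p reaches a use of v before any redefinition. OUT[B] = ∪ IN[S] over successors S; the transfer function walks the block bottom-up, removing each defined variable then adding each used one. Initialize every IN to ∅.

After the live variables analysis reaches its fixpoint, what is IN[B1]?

Answer: {a, c, d, e}

Derivation:
Converged values:
  B0:   IN={a, c, e}   OUT={a, c, d, e}
  B1:   IN={a, c, d, e}   OUT={a, c, d, e}
  B2:   IN={a, c, d, e}   OUT={a, c, d, e}
  B3:   IN={c, d, e}   OUT={a, c, d, e}
  B4:   IN={a, c, e}   OUT={}

Merge at B1: OUT[B1] = IN[B2] = {a, c, d, e}
Applying B1's transfer function to that OUT value gives IN[B1] (row B1 above).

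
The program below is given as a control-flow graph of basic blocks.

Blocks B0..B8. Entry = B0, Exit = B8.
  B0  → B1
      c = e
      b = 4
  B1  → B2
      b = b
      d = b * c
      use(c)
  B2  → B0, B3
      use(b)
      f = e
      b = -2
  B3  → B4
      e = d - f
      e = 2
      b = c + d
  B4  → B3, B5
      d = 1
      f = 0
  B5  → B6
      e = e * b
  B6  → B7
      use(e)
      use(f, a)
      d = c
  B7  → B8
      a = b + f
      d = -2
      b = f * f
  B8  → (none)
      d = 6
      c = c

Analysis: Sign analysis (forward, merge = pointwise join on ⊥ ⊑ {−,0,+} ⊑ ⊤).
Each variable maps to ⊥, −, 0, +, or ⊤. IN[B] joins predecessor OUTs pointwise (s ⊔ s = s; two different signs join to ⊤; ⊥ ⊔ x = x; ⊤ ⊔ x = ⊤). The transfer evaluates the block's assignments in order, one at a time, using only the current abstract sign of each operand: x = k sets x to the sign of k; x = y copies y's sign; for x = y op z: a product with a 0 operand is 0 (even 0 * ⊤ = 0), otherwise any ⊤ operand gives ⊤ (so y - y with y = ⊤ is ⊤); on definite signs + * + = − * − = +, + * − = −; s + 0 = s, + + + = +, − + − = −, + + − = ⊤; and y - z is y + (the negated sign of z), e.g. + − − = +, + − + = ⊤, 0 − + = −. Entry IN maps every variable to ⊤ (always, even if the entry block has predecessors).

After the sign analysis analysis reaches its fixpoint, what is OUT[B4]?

Answer: {a: ⊤, b: ⊤, c: ⊤, d: +, e: +, f: 0}

Working:
Fixpoint table:
  B0: | IN=(all ⊤) | OUT={b:+; rest ⊤}
  B1: | IN={b:+; rest ⊤} | OUT={b:+; rest ⊤}
  B2: | IN={b:+; rest ⊤} | OUT={b:-; rest ⊤}
  B3: | IN=(all ⊤) | OUT={e:+; rest ⊤}
  B4: | IN={e:+; rest ⊤} | OUT={d:+, e:+, f:0; rest ⊤}
  B5: | IN={d:+, e:+, f:0; rest ⊤} | OUT={d:+, f:0; rest ⊤}
  B6: | IN={d:+, f:0; rest ⊤} | OUT={f:0; rest ⊤}
  B7: | IN={f:0; rest ⊤} | OUT={b:0, d:-, f:0; rest ⊤}
  B8: | IN={b:0, d:-, f:0; rest ⊤} | OUT={b:0, d:+, f:0; rest ⊤}

Merge at B4: IN[B4] = OUT[B3] = {a: ⊤, b: ⊤, c: ⊤, d: ⊤, e: +, f: ⊤}
Applying B4's transfer function to that IN value gives OUT[B4] (row B4 above).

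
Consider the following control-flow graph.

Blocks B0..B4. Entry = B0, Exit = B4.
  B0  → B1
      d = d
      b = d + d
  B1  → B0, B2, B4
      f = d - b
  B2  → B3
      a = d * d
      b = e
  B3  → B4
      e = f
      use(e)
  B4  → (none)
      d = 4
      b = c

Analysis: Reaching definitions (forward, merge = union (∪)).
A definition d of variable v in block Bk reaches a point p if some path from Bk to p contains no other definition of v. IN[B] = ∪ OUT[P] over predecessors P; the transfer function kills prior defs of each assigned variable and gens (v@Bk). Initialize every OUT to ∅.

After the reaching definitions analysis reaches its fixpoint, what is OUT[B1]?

Answer: {b@B0, d@B0, f@B1}

Derivation:
Fixpoint table:
  B0:   IN={b@B0, d@B0, f@B1}   OUT={b@B0, d@B0, f@B1}
  B1:   IN={b@B0, d@B0, f@B1}   OUT={b@B0, d@B0, f@B1}
  B2:   IN={b@B0, d@B0, f@B1}   OUT={a@B2, b@B2, d@B0, f@B1}
  B3:   IN={a@B2, b@B2, d@B0, f@B1}   OUT={a@B2, b@B2, d@B0, e@B3, f@B1}
  B4:   IN={a@B2, b@B0, b@B2, d@B0, e@B3, f@B1}   OUT={a@B2, b@B4, d@B4, e@B3, f@B1}

Merge at B1: IN[B1] = OUT[B0] = {b@B0, d@B0, f@B1}
Applying B1's transfer function to that IN value gives OUT[B1] (row B1 above).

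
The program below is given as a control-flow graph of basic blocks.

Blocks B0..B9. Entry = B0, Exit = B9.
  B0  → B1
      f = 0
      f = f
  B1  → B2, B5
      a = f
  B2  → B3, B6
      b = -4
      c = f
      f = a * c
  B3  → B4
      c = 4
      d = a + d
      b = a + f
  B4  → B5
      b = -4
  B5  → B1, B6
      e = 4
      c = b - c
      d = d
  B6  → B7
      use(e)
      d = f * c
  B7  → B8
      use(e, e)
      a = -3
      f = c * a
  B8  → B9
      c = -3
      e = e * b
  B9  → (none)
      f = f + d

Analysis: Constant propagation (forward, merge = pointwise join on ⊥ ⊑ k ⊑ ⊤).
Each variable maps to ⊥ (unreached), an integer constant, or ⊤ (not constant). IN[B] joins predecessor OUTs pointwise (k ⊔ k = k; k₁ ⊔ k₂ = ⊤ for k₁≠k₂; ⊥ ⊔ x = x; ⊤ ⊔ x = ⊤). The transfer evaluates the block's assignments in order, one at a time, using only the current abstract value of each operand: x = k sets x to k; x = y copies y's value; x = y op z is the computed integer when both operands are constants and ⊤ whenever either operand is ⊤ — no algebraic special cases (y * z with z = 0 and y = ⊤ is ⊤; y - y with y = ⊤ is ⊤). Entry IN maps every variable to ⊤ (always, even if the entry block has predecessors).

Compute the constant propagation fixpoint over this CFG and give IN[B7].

Answer: {a: 0, b: ⊤, c: ⊤, d: ⊤, e: ⊤, f: 0}

Derivation:
Per-block solution:
  B0:  IN=(all ⊤)  OUT={f:0; rest ⊤}
  B1:  IN={f:0; rest ⊤}  OUT={a:0, f:0; rest ⊤}
  B2:  IN={a:0, f:0; rest ⊤}  OUT={a:0, b:-4, c:0, f:0; rest ⊤}
  B3:  IN={a:0, b:-4, c:0, f:0; rest ⊤}  OUT={a:0, b:0, c:4, f:0; rest ⊤}
  B4:  IN={a:0, b:0, c:4, f:0; rest ⊤}  OUT={a:0, b:-4, c:4, f:0; rest ⊤}
  B5:  IN={a:0, f:0; rest ⊤}  OUT={a:0, e:4, f:0; rest ⊤}
  B6:  IN={a:0, f:0; rest ⊤}  OUT={a:0, f:0; rest ⊤}
  B7:  IN={a:0, f:0; rest ⊤}  OUT={a:-3; rest ⊤}
  B8:  IN={a:-3; rest ⊤}  OUT={a:-3, c:-3; rest ⊤}
  B9:  IN={a:-3, c:-3; rest ⊤}  OUT={a:-3, c:-3; rest ⊤}

Merge at B7: IN[B7] = OUT[B6] = {a: 0, b: ⊤, c: ⊤, d: ⊤, e: ⊤, f: 0}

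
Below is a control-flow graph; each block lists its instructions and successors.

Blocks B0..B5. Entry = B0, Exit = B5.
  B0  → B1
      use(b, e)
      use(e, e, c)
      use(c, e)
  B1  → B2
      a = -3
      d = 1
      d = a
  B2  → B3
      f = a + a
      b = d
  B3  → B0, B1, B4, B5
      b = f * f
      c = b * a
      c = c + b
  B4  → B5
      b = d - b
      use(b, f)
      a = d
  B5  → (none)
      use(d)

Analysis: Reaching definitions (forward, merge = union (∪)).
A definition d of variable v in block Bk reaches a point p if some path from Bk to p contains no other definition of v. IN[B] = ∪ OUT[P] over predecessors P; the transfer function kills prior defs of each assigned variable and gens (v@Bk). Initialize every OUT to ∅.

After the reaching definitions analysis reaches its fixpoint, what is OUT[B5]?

Answer: {a@B1, a@B4, b@B3, b@B4, c@B3, d@B1, f@B2}

Trace:
Fixpoint table:
  B0: | IN={a@B1, b@B3, c@B3, d@B1, f@B2} | OUT={a@B1, b@B3, c@B3, d@B1, f@B2}
  B1: | IN={a@B1, b@B3, c@B3, d@B1, f@B2} | OUT={a@B1, b@B3, c@B3, d@B1, f@B2}
  B2: | IN={a@B1, b@B3, c@B3, d@B1, f@B2} | OUT={a@B1, b@B2, c@B3, d@B1, f@B2}
  B3: | IN={a@B1, b@B2, c@B3, d@B1, f@B2} | OUT={a@B1, b@B3, c@B3, d@B1, f@B2}
  B4: | IN={a@B1, b@B3, c@B3, d@B1, f@B2} | OUT={a@B4, b@B4, c@B3, d@B1, f@B2}
  B5: | IN={a@B1, a@B4, b@B3, b@B4, c@B3, d@B1, f@B2} | OUT={a@B1, a@B4, b@B3, b@B4, c@B3, d@B1, f@B2}

Merge at B5: IN[B5] = OUT[B3] ⊔ OUT[B4] = {a@B1, a@B4, b@B3, b@B4, c@B3, d@B1, f@B2}
Applying B5's transfer function to that IN value gives OUT[B5] (row B5 above).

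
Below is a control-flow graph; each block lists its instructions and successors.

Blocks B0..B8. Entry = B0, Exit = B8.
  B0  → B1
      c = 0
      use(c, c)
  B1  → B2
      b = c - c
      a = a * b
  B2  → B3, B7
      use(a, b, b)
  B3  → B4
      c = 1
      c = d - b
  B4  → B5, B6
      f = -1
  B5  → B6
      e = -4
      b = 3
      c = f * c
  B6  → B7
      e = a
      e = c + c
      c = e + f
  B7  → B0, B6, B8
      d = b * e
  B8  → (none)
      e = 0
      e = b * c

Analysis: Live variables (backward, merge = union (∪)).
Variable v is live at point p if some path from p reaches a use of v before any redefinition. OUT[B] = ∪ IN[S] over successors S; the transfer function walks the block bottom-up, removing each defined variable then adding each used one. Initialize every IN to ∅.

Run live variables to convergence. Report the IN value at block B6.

Converged values:
  B0: | IN={a, d, e, f} | OUT={a, c, d, e, f}
  B1: | IN={a, c, d, e, f} | OUT={a, b, c, d, e, f}
  B2: | IN={a, b, c, d, e, f} | OUT={a, b, c, d, e, f}
  B3: | IN={a, b, d} | OUT={a, b, c}
  B4: | IN={a, b, c} | OUT={a, b, c, f}
  B5: | IN={a, c, f} | OUT={a, b, c, f}
  B6: | IN={a, b, c, f} | OUT={a, b, c, e, f}
  B7: | IN={a, b, c, e, f} | OUT={a, b, c, d, e, f}
  B8: | IN={b, c} | OUT={}

Merge at B6: OUT[B6] = IN[B7] = {a, b, c, e, f}
Applying B6's transfer function to that OUT value gives IN[B6] (row B6 above).

Answer: {a, b, c, f}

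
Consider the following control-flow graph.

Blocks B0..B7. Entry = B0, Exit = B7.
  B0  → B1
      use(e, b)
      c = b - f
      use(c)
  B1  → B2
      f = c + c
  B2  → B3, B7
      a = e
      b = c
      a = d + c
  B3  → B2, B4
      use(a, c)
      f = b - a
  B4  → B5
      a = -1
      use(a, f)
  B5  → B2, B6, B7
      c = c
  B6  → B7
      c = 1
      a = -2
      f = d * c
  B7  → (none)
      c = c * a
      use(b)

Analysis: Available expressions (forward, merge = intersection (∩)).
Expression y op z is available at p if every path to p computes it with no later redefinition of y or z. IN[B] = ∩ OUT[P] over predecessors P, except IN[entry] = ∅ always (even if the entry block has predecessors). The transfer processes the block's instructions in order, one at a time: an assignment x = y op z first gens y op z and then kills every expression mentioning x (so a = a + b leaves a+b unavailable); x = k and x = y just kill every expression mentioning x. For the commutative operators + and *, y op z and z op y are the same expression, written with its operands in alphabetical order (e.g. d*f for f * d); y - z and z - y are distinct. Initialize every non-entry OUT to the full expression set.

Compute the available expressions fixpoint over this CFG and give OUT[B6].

Answer: {c*d}

Working:
Converged values:
  B0:  IN={}  OUT={b-f}
  B1:  IN={b-f}  OUT={c+c}
  B2:  IN={}  OUT={c+d}
  B3:  IN={c+d}  OUT={b-a, c+d}
  B4:  IN={b-a, c+d}  OUT={c+d}
  B5:  IN={c+d}  OUT={}
  B6:  IN={}  OUT={c*d}
  B7:  IN={}  OUT={}

Merge at B6: IN[B6] = OUT[B5] = {}
Applying B6's transfer function to that IN value gives OUT[B6] (row B6 above).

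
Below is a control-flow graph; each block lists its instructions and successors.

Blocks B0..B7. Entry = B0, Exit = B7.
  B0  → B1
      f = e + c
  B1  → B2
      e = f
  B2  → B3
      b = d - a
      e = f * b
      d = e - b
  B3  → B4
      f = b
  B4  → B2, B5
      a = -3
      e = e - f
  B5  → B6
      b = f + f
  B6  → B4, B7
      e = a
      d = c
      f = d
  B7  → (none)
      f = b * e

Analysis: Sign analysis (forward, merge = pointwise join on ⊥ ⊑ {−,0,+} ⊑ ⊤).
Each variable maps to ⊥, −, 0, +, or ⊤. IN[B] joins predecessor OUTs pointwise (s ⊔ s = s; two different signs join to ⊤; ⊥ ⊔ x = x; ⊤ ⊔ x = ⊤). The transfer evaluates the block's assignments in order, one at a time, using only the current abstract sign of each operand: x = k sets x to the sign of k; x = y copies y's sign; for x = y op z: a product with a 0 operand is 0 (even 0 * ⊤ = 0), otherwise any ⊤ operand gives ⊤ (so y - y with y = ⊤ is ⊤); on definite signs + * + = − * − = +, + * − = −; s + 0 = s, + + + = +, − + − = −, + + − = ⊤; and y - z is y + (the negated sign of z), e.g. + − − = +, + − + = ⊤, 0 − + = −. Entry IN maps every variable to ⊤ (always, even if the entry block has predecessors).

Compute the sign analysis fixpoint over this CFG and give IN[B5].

Answer: {a: -, b: ⊤, c: ⊤, d: ⊤, e: ⊤, f: ⊤}

Trace:
Converged values:
  B0:  IN=(all ⊤)  OUT=(all ⊤)
  B1:  IN=(all ⊤)  OUT=(all ⊤)
  B2:  IN=(all ⊤)  OUT=(all ⊤)
  B3:  IN=(all ⊤)  OUT=(all ⊤)
  B4:  IN=(all ⊤)  OUT={a:-; rest ⊤}
  B5:  IN={a:-; rest ⊤}  OUT={a:-; rest ⊤}
  B6:  IN={a:-; rest ⊤}  OUT={a:-, e:-; rest ⊤}
  B7:  IN={a:-, e:-; rest ⊤}  OUT={a:-, e:-; rest ⊤}

Merge at B5: IN[B5] = OUT[B4] = {a: -, b: ⊤, c: ⊤, d: ⊤, e: ⊤, f: ⊤}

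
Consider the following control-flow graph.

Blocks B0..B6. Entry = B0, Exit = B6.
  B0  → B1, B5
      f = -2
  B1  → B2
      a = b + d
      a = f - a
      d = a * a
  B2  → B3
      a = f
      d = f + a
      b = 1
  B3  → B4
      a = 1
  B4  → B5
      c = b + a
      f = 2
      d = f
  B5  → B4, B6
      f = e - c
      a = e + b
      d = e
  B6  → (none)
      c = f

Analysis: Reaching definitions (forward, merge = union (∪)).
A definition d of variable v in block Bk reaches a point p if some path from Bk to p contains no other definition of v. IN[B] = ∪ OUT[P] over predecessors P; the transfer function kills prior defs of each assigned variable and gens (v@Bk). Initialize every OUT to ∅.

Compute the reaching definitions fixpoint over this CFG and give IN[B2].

Fixpoint table:
  B0:   IN={}   OUT={f@B0}
  B1:   IN={f@B0}   OUT={a@B1, d@B1, f@B0}
  B2:   IN={a@B1, d@B1, f@B0}   OUT={a@B2, b@B2, d@B2, f@B0}
  B3:   IN={a@B2, b@B2, d@B2, f@B0}   OUT={a@B3, b@B2, d@B2, f@B0}
  B4:   IN={a@B3, a@B5, b@B2, c@B4, d@B2, d@B5, f@B0, f@B5}   OUT={a@B3, a@B5, b@B2, c@B4, d@B4, f@B4}
  B5:   IN={a@B3, a@B5, b@B2, c@B4, d@B4, f@B0, f@B4}   OUT={a@B5, b@B2, c@B4, d@B5, f@B5}
  B6:   IN={a@B5, b@B2, c@B4, d@B5, f@B5}   OUT={a@B5, b@B2, c@B6, d@B5, f@B5}

Merge at B2: IN[B2] = OUT[B1] = {a@B1, d@B1, f@B0}

Answer: {a@B1, d@B1, f@B0}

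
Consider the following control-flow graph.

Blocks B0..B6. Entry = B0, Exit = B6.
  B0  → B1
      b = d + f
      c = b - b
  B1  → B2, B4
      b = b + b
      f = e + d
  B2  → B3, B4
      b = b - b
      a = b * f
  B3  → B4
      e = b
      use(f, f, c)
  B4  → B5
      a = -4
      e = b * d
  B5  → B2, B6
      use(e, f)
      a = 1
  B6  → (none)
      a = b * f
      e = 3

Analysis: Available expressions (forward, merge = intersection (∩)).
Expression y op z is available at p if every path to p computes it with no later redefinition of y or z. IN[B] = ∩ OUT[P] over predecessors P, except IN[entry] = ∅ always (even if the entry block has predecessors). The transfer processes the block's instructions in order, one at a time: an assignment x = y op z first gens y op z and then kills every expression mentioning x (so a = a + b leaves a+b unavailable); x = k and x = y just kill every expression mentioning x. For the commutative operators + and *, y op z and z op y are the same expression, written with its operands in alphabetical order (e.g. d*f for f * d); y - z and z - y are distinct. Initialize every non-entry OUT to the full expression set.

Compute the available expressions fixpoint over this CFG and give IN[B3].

Answer: {b*f}

Derivation:
Per-block solution:
  B0: | IN={} | OUT={b-b, d+f}
  B1: | IN={b-b, d+f} | OUT={d+e}
  B2: | IN={} | OUT={b*f}
  B3: | IN={b*f} | OUT={b*f}
  B4: | IN={} | OUT={b*d}
  B5: | IN={b*d} | OUT={b*d}
  B6: | IN={b*d} | OUT={b*d, b*f}

Merge at B3: IN[B3] = OUT[B2] = {b*f}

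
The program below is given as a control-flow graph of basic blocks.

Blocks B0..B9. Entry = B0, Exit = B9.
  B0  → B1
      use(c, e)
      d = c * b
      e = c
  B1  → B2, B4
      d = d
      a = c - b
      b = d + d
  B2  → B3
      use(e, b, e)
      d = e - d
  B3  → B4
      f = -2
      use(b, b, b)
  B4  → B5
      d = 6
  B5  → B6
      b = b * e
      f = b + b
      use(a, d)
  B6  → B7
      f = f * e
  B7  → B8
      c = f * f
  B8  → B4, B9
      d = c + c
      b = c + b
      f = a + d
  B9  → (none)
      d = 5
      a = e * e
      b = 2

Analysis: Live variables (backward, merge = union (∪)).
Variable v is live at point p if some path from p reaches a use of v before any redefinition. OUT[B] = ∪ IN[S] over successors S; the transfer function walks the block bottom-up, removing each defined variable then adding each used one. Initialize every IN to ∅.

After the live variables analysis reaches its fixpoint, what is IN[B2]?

Per-block solution:
  B0: | IN={b, c, e} | OUT={b, c, d, e}
  B1: | IN={b, c, d, e} | OUT={a, b, d, e}
  B2: | IN={a, b, d, e} | OUT={a, b, e}
  B3: | IN={a, b, e} | OUT={a, b, e}
  B4: | IN={a, b, e} | OUT={a, b, d, e}
  B5: | IN={a, b, d, e} | OUT={a, b, e, f}
  B6: | IN={a, b, e, f} | OUT={a, b, e, f}
  B7: | IN={a, b, e, f} | OUT={a, b, c, e}
  B8: | IN={a, b, c, e} | OUT={a, b, e}
  B9: | IN={e} | OUT={}

Merge at B2: OUT[B2] = IN[B3] = {a, b, e}
Applying B2's transfer function to that OUT value gives IN[B2] (row B2 above).

Answer: {a, b, d, e}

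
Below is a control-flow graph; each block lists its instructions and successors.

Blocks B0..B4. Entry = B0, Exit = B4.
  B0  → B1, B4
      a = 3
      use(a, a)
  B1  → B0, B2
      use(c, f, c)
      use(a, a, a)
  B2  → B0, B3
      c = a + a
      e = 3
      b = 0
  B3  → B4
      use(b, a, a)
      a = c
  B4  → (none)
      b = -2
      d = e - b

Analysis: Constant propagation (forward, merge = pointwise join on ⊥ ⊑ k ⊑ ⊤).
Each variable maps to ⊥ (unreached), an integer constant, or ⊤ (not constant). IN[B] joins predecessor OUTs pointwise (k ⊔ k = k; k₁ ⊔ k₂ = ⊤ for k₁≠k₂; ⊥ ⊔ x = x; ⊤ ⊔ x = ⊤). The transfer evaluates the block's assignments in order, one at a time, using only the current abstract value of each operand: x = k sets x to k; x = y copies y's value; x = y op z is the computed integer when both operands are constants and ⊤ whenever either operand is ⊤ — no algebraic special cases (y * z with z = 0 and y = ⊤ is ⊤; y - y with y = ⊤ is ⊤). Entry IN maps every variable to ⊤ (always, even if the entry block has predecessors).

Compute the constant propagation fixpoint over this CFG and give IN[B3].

Fixpoint table:
  B0:  IN=(all ⊤)  OUT={a:3; rest ⊤}
  B1:  IN={a:3; rest ⊤}  OUT={a:3; rest ⊤}
  B2:  IN={a:3; rest ⊤}  OUT={a:3, b:0, c:6, e:3; rest ⊤}
  B3:  IN={a:3, b:0, c:6, e:3; rest ⊤}  OUT={a:6, b:0, c:6, e:3; rest ⊤}
  B4:  IN=(all ⊤)  OUT={b:-2; rest ⊤}

Merge at B3: IN[B3] = OUT[B2] = {a: 3, b: 0, c: 6, d: ⊤, e: 3, f: ⊤}

Answer: {a: 3, b: 0, c: 6, d: ⊤, e: 3, f: ⊤}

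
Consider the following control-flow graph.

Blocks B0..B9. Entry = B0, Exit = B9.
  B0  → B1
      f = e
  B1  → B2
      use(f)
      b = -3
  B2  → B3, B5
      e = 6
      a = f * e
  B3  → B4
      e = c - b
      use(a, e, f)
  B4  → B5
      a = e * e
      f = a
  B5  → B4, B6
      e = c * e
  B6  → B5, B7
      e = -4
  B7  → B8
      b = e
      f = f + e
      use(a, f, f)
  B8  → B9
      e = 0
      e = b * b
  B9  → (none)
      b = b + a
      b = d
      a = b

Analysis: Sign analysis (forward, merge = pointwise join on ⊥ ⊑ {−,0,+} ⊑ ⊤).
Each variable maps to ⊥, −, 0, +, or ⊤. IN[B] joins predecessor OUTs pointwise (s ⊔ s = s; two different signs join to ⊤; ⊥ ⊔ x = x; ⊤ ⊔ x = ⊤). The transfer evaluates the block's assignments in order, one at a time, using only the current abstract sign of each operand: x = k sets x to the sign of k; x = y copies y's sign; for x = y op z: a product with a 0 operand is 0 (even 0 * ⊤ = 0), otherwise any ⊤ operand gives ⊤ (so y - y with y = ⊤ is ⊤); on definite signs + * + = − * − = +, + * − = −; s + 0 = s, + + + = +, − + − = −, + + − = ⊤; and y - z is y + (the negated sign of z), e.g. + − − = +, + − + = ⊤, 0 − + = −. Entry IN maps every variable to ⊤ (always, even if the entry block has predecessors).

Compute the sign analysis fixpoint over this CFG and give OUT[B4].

Answer: {a: ⊤, b: -, c: ⊤, d: ⊤, e: ⊤, f: ⊤}

Working:
Converged values:
  B0: | IN=(all ⊤) | OUT=(all ⊤)
  B1: | IN=(all ⊤) | OUT={b:-; rest ⊤}
  B2: | IN={b:-; rest ⊤} | OUT={b:-, e:+; rest ⊤}
  B3: | IN={b:-, e:+; rest ⊤} | OUT={b:-; rest ⊤}
  B4: | IN={b:-; rest ⊤} | OUT={b:-; rest ⊤}
  B5: | IN={b:-; rest ⊤} | OUT={b:-; rest ⊤}
  B6: | IN={b:-; rest ⊤} | OUT={b:-, e:-; rest ⊤}
  B7: | IN={b:-, e:-; rest ⊤} | OUT={b:-, e:-; rest ⊤}
  B8: | IN={b:-, e:-; rest ⊤} | OUT={b:-, e:+; rest ⊤}
  B9: | IN={b:-, e:+; rest ⊤} | OUT={e:+; rest ⊤}

Merge at B4: IN[B4] = OUT[B3] ⊔ OUT[B5] = {a: ⊤, b: -, c: ⊤, d: ⊤, e: ⊤, f: ⊤}
Applying B4's transfer function to that IN value gives OUT[B4] (row B4 above).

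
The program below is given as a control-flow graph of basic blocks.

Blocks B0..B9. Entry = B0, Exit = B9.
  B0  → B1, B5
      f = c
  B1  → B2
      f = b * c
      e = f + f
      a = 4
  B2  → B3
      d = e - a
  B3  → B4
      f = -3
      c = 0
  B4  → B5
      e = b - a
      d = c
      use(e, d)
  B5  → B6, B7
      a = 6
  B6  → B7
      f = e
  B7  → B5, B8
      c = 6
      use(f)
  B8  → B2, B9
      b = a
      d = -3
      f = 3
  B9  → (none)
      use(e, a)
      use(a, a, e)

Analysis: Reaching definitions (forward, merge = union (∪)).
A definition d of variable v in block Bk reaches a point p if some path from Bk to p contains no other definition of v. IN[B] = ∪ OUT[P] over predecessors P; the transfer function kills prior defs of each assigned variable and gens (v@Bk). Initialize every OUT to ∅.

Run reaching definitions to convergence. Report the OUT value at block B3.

Converged values:
  B0: | IN={} | OUT={f@B0}
  B1: | IN={f@B0} | OUT={a@B1, e@B1, f@B1}
  B2: | IN={a@B1, a@B5, b@B8, c@B7, d@B8, e@B1, e@B4, f@B1, f@B8} | OUT={a@B1, a@B5, b@B8, c@B7, d@B2, e@B1, e@B4, f@B1, f@B8}
  B3: | IN={a@B1, a@B5, b@B8, c@B7, d@B2, e@B1, e@B4, f@B1, f@B8} | OUT={a@B1, a@B5, b@B8, c@B3, d@B2, e@B1, e@B4, f@B3}
  B4: | IN={a@B1, a@B5, b@B8, c@B3, d@B2, e@B1, e@B4, f@B3} | OUT={a@B1, a@B5, b@B8, c@B3, d@B4, e@B4, f@B3}
  B5: | IN={a@B1, a@B5, b@B8, c@B3, c@B7, d@B4, e@B4, f@B0, f@B3, f@B6} | OUT={a@B5, b@B8, c@B3, c@B7, d@B4, e@B4, f@B0, f@B3, f@B6}
  B6: | IN={a@B5, b@B8, c@B3, c@B7, d@B4, e@B4, f@B0, f@B3, f@B6} | OUT={a@B5, b@B8, c@B3, c@B7, d@B4, e@B4, f@B6}
  B7: | IN={a@B5, b@B8, c@B3, c@B7, d@B4, e@B4, f@B0, f@B3, f@B6} | OUT={a@B5, b@B8, c@B7, d@B4, e@B4, f@B0, f@B3, f@B6}
  B8: | IN={a@B5, b@B8, c@B7, d@B4, e@B4, f@B0, f@B3, f@B6} | OUT={a@B5, b@B8, c@B7, d@B8, e@B4, f@B8}
  B9: | IN={a@B5, b@B8, c@B7, d@B8, e@B4, f@B8} | OUT={a@B5, b@B8, c@B7, d@B8, e@B4, f@B8}

Merge at B3: IN[B3] = OUT[B2] = {a@B1, a@B5, b@B8, c@B7, d@B2, e@B1, e@B4, f@B1, f@B8}
Applying B3's transfer function to that IN value gives OUT[B3] (row B3 above).

Answer: {a@B1, a@B5, b@B8, c@B3, d@B2, e@B1, e@B4, f@B3}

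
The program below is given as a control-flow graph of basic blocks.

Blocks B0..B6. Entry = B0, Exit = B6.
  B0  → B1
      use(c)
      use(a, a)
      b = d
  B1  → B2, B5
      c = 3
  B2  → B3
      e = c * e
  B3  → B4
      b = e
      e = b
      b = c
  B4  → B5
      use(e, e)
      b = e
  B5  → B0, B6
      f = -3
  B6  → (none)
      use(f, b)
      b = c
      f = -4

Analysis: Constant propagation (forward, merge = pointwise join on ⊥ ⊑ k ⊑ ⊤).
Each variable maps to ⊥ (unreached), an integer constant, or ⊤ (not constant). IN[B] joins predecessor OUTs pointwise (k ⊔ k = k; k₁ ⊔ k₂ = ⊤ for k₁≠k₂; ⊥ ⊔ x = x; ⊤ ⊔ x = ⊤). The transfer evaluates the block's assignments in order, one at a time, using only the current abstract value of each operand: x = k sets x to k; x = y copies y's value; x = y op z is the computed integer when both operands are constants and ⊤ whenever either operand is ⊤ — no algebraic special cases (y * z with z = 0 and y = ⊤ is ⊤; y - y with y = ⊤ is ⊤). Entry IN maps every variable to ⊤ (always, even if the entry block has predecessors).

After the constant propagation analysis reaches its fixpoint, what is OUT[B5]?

Answer: {a: ⊤, b: ⊤, c: 3, d: ⊤, e: ⊤, f: -3}

Derivation:
Per-block solution:
  B0:  IN=(all ⊤)  OUT=(all ⊤)
  B1:  IN=(all ⊤)  OUT={c:3; rest ⊤}
  B2:  IN={c:3; rest ⊤}  OUT={c:3; rest ⊤}
  B3:  IN={c:3; rest ⊤}  OUT={b:3, c:3; rest ⊤}
  B4:  IN={b:3, c:3; rest ⊤}  OUT={c:3; rest ⊤}
  B5:  IN={c:3; rest ⊤}  OUT={c:3, f:-3; rest ⊤}
  B6:  IN={c:3, f:-3; rest ⊤}  OUT={b:3, c:3, f:-4; rest ⊤}

Merge at B5: IN[B5] = OUT[B1] ⊔ OUT[B4] = {a: ⊤, b: ⊤, c: 3, d: ⊤, e: ⊤, f: ⊤}
Applying B5's transfer function to that IN value gives OUT[B5] (row B5 above).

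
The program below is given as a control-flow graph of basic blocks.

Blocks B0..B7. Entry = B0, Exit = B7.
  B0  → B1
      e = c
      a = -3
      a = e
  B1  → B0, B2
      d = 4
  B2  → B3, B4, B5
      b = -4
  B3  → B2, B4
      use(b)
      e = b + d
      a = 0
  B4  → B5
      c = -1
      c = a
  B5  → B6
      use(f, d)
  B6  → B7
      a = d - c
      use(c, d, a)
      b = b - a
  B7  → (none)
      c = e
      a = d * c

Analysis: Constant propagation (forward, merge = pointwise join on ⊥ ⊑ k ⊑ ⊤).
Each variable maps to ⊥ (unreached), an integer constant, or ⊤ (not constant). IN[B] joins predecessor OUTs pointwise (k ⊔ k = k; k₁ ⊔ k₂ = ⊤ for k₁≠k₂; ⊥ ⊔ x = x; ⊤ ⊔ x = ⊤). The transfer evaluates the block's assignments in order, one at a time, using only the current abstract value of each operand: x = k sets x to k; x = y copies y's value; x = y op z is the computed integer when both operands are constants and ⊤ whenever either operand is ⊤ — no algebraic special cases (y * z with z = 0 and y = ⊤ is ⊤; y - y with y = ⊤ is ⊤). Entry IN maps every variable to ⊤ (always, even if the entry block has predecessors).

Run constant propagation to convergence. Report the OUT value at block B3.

Fixpoint table:
  B0:   IN=(all ⊤)   OUT=(all ⊤)
  B1:   IN=(all ⊤)   OUT={d:4; rest ⊤}
  B2:   IN={d:4; rest ⊤}   OUT={b:-4, d:4; rest ⊤}
  B3:   IN={b:-4, d:4; rest ⊤}   OUT={a:0, b:-4, d:4, e:0; rest ⊤}
  B4:   IN={b:-4, d:4; rest ⊤}   OUT={b:-4, d:4; rest ⊤}
  B5:   IN={b:-4, d:4; rest ⊤}   OUT={b:-4, d:4; rest ⊤}
  B6:   IN={b:-4, d:4; rest ⊤}   OUT={d:4; rest ⊤}
  B7:   IN={d:4; rest ⊤}   OUT={d:4; rest ⊤}

Merge at B3: IN[B3] = OUT[B2] = {a: ⊤, b: -4, c: ⊤, d: 4, e: ⊤, f: ⊤}
Applying B3's transfer function to that IN value gives OUT[B3] (row B3 above).

Answer: {a: 0, b: -4, c: ⊤, d: 4, e: 0, f: ⊤}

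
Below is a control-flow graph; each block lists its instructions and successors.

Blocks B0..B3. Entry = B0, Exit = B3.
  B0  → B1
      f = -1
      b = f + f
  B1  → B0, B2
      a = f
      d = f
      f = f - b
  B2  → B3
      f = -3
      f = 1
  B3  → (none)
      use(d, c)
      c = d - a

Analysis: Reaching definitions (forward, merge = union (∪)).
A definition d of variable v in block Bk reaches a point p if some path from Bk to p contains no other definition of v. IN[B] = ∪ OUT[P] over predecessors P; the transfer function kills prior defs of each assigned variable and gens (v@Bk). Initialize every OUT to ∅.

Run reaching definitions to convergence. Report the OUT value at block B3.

Answer: {a@B1, b@B0, c@B3, d@B1, f@B2}

Trace:
Per-block solution:
  B0:  IN={a@B1, b@B0, d@B1, f@B1}  OUT={a@B1, b@B0, d@B1, f@B0}
  B1:  IN={a@B1, b@B0, d@B1, f@B0}  OUT={a@B1, b@B0, d@B1, f@B1}
  B2:  IN={a@B1, b@B0, d@B1, f@B1}  OUT={a@B1, b@B0, d@B1, f@B2}
  B3:  IN={a@B1, b@B0, d@B1, f@B2}  OUT={a@B1, b@B0, c@B3, d@B1, f@B2}

Merge at B3: IN[B3] = OUT[B2] = {a@B1, b@B0, d@B1, f@B2}
Applying B3's transfer function to that IN value gives OUT[B3] (row B3 above).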